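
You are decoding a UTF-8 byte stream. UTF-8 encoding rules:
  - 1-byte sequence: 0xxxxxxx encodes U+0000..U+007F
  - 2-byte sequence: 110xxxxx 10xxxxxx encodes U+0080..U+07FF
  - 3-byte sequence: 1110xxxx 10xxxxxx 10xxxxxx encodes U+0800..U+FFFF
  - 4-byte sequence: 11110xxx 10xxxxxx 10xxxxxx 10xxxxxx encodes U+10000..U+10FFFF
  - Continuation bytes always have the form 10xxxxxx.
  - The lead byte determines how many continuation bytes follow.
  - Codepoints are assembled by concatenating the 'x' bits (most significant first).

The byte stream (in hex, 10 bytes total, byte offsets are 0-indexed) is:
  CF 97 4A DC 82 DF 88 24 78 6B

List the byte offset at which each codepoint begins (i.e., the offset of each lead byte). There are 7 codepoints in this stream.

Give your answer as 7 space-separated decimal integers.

Answer: 0 2 3 5 7 8 9

Derivation:
Byte[0]=CF: 2-byte lead, need 1 cont bytes. acc=0xF
Byte[1]=97: continuation. acc=(acc<<6)|0x17=0x3D7
Completed: cp=U+03D7 (starts at byte 0)
Byte[2]=4A: 1-byte ASCII. cp=U+004A
Byte[3]=DC: 2-byte lead, need 1 cont bytes. acc=0x1C
Byte[4]=82: continuation. acc=(acc<<6)|0x02=0x702
Completed: cp=U+0702 (starts at byte 3)
Byte[5]=DF: 2-byte lead, need 1 cont bytes. acc=0x1F
Byte[6]=88: continuation. acc=(acc<<6)|0x08=0x7C8
Completed: cp=U+07C8 (starts at byte 5)
Byte[7]=24: 1-byte ASCII. cp=U+0024
Byte[8]=78: 1-byte ASCII. cp=U+0078
Byte[9]=6B: 1-byte ASCII. cp=U+006B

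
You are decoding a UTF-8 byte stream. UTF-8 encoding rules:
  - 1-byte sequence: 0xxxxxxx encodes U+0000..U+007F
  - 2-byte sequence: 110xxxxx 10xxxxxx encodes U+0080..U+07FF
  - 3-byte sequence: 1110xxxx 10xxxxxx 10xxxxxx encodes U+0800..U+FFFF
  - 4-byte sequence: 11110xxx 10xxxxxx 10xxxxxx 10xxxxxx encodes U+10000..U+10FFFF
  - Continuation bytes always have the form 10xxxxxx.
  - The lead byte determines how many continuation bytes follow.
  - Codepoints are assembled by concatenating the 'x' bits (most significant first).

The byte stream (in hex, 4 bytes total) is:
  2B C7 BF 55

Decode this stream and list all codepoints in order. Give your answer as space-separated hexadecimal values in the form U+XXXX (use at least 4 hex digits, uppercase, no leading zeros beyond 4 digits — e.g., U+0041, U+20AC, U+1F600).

Answer: U+002B U+01FF U+0055

Derivation:
Byte[0]=2B: 1-byte ASCII. cp=U+002B
Byte[1]=C7: 2-byte lead, need 1 cont bytes. acc=0x7
Byte[2]=BF: continuation. acc=(acc<<6)|0x3F=0x1FF
Completed: cp=U+01FF (starts at byte 1)
Byte[3]=55: 1-byte ASCII. cp=U+0055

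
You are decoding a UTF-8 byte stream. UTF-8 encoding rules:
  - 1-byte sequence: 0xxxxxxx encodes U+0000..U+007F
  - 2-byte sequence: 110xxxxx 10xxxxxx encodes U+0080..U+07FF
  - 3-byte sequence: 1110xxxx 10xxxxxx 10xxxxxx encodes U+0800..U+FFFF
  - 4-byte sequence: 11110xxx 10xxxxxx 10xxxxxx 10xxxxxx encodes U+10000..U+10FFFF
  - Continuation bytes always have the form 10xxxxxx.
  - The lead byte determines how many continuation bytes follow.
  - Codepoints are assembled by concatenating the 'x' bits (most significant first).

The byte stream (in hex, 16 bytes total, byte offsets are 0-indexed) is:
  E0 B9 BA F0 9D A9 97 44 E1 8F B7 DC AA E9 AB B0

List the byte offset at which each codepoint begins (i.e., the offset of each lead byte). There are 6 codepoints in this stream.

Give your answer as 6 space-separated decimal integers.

Byte[0]=E0: 3-byte lead, need 2 cont bytes. acc=0x0
Byte[1]=B9: continuation. acc=(acc<<6)|0x39=0x39
Byte[2]=BA: continuation. acc=(acc<<6)|0x3A=0xE7A
Completed: cp=U+0E7A (starts at byte 0)
Byte[3]=F0: 4-byte lead, need 3 cont bytes. acc=0x0
Byte[4]=9D: continuation. acc=(acc<<6)|0x1D=0x1D
Byte[5]=A9: continuation. acc=(acc<<6)|0x29=0x769
Byte[6]=97: continuation. acc=(acc<<6)|0x17=0x1DA57
Completed: cp=U+1DA57 (starts at byte 3)
Byte[7]=44: 1-byte ASCII. cp=U+0044
Byte[8]=E1: 3-byte lead, need 2 cont bytes. acc=0x1
Byte[9]=8F: continuation. acc=(acc<<6)|0x0F=0x4F
Byte[10]=B7: continuation. acc=(acc<<6)|0x37=0x13F7
Completed: cp=U+13F7 (starts at byte 8)
Byte[11]=DC: 2-byte lead, need 1 cont bytes. acc=0x1C
Byte[12]=AA: continuation. acc=(acc<<6)|0x2A=0x72A
Completed: cp=U+072A (starts at byte 11)
Byte[13]=E9: 3-byte lead, need 2 cont bytes. acc=0x9
Byte[14]=AB: continuation. acc=(acc<<6)|0x2B=0x26B
Byte[15]=B0: continuation. acc=(acc<<6)|0x30=0x9AF0
Completed: cp=U+9AF0 (starts at byte 13)

Answer: 0 3 7 8 11 13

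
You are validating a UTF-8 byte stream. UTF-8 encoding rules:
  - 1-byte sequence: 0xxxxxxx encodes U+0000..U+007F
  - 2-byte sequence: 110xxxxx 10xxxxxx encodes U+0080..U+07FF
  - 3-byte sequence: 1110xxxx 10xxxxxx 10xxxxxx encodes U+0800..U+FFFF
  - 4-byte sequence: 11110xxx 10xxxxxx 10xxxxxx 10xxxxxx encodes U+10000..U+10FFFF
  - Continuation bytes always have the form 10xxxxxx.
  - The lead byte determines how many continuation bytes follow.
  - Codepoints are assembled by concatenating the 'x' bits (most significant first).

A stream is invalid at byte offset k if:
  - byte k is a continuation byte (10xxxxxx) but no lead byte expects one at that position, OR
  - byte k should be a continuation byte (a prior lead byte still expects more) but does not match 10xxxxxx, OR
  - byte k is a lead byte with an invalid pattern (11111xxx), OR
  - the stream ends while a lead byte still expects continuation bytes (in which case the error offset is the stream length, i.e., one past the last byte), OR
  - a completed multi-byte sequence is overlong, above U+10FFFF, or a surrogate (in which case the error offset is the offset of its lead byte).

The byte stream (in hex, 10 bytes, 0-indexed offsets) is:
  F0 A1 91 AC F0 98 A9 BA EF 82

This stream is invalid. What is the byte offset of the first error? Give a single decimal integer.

Byte[0]=F0: 4-byte lead, need 3 cont bytes. acc=0x0
Byte[1]=A1: continuation. acc=(acc<<6)|0x21=0x21
Byte[2]=91: continuation. acc=(acc<<6)|0x11=0x851
Byte[3]=AC: continuation. acc=(acc<<6)|0x2C=0x2146C
Completed: cp=U+2146C (starts at byte 0)
Byte[4]=F0: 4-byte lead, need 3 cont bytes. acc=0x0
Byte[5]=98: continuation. acc=(acc<<6)|0x18=0x18
Byte[6]=A9: continuation. acc=(acc<<6)|0x29=0x629
Byte[7]=BA: continuation. acc=(acc<<6)|0x3A=0x18A7A
Completed: cp=U+18A7A (starts at byte 4)
Byte[8]=EF: 3-byte lead, need 2 cont bytes. acc=0xF
Byte[9]=82: continuation. acc=(acc<<6)|0x02=0x3C2
Byte[10]: stream ended, expected continuation. INVALID

Answer: 10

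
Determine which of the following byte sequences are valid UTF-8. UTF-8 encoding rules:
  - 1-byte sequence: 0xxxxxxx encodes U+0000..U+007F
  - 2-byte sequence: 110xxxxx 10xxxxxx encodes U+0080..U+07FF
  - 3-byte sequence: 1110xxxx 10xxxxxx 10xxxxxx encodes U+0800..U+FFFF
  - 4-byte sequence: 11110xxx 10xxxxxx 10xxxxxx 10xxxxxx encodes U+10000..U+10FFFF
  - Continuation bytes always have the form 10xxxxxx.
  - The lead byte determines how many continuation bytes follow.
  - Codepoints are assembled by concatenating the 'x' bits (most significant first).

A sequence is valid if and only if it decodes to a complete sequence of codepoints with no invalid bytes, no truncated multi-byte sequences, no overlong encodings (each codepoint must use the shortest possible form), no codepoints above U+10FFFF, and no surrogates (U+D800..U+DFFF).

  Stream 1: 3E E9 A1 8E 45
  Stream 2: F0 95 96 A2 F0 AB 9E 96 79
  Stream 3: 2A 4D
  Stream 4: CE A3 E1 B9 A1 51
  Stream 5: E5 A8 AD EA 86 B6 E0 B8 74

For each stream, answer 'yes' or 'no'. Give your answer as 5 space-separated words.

Answer: yes yes yes yes no

Derivation:
Stream 1: decodes cleanly. VALID
Stream 2: decodes cleanly. VALID
Stream 3: decodes cleanly. VALID
Stream 4: decodes cleanly. VALID
Stream 5: error at byte offset 8. INVALID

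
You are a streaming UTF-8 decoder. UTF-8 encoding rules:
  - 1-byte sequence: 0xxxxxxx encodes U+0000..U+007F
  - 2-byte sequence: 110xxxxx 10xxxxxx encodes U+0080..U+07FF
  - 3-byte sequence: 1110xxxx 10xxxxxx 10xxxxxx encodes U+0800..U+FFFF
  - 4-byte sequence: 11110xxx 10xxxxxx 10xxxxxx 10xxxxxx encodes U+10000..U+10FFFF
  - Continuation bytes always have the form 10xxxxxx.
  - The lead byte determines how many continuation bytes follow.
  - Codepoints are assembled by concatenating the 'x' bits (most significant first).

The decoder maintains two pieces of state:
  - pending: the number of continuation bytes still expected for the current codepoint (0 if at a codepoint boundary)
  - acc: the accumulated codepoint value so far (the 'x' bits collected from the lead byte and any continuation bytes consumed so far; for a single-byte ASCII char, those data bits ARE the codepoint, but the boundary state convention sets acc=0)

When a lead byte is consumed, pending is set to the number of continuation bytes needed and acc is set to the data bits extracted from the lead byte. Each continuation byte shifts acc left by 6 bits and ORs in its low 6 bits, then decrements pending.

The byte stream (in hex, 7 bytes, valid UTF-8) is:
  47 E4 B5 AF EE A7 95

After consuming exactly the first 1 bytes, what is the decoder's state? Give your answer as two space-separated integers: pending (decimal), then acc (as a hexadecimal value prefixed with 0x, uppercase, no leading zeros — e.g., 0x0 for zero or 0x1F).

Byte[0]=47: 1-byte. pending=0, acc=0x0

Answer: 0 0x0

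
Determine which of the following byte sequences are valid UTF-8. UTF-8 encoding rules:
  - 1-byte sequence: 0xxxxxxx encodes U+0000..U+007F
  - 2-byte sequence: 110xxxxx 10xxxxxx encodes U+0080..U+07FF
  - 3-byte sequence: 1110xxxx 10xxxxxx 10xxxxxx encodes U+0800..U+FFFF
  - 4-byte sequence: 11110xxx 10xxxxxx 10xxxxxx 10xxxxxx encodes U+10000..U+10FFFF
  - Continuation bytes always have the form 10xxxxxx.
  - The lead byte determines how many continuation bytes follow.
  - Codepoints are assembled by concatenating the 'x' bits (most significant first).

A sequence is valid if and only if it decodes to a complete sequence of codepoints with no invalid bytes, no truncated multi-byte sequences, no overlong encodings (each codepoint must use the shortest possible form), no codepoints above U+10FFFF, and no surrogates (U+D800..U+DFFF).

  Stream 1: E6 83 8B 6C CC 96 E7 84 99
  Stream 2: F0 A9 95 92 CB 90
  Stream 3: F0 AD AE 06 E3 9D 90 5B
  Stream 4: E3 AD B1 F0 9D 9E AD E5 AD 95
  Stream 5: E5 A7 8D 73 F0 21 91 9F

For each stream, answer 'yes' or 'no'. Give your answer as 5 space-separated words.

Stream 1: decodes cleanly. VALID
Stream 2: decodes cleanly. VALID
Stream 3: error at byte offset 3. INVALID
Stream 4: decodes cleanly. VALID
Stream 5: error at byte offset 5. INVALID

Answer: yes yes no yes no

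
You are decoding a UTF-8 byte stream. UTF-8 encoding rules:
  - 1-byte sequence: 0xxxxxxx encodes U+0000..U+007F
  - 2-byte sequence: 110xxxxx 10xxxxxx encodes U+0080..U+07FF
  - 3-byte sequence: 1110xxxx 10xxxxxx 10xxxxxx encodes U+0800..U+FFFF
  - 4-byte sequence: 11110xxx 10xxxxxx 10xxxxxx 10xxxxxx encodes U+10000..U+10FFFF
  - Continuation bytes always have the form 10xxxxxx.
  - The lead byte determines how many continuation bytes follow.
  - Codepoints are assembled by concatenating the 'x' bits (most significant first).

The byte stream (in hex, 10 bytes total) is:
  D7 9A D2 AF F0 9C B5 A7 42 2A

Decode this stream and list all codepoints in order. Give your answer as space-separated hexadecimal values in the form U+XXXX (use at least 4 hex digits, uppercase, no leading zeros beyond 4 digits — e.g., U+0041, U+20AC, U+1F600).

Byte[0]=D7: 2-byte lead, need 1 cont bytes. acc=0x17
Byte[1]=9A: continuation. acc=(acc<<6)|0x1A=0x5DA
Completed: cp=U+05DA (starts at byte 0)
Byte[2]=D2: 2-byte lead, need 1 cont bytes. acc=0x12
Byte[3]=AF: continuation. acc=(acc<<6)|0x2F=0x4AF
Completed: cp=U+04AF (starts at byte 2)
Byte[4]=F0: 4-byte lead, need 3 cont bytes. acc=0x0
Byte[5]=9C: continuation. acc=(acc<<6)|0x1C=0x1C
Byte[6]=B5: continuation. acc=(acc<<6)|0x35=0x735
Byte[7]=A7: continuation. acc=(acc<<6)|0x27=0x1CD67
Completed: cp=U+1CD67 (starts at byte 4)
Byte[8]=42: 1-byte ASCII. cp=U+0042
Byte[9]=2A: 1-byte ASCII. cp=U+002A

Answer: U+05DA U+04AF U+1CD67 U+0042 U+002A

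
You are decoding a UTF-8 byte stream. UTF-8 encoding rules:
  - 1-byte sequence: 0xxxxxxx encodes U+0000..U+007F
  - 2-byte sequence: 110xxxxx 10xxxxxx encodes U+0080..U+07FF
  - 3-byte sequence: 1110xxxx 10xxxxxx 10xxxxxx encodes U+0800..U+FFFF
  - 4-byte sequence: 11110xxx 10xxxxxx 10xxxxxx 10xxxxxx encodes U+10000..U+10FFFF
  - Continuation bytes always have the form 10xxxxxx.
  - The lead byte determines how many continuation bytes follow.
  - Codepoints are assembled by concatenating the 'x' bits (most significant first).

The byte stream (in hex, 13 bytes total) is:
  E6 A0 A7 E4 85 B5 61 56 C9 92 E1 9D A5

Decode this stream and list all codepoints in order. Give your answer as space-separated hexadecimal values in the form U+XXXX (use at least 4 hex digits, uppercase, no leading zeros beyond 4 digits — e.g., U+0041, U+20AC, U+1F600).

Byte[0]=E6: 3-byte lead, need 2 cont bytes. acc=0x6
Byte[1]=A0: continuation. acc=(acc<<6)|0x20=0x1A0
Byte[2]=A7: continuation. acc=(acc<<6)|0x27=0x6827
Completed: cp=U+6827 (starts at byte 0)
Byte[3]=E4: 3-byte lead, need 2 cont bytes. acc=0x4
Byte[4]=85: continuation. acc=(acc<<6)|0x05=0x105
Byte[5]=B5: continuation. acc=(acc<<6)|0x35=0x4175
Completed: cp=U+4175 (starts at byte 3)
Byte[6]=61: 1-byte ASCII. cp=U+0061
Byte[7]=56: 1-byte ASCII. cp=U+0056
Byte[8]=C9: 2-byte lead, need 1 cont bytes. acc=0x9
Byte[9]=92: continuation. acc=(acc<<6)|0x12=0x252
Completed: cp=U+0252 (starts at byte 8)
Byte[10]=E1: 3-byte lead, need 2 cont bytes. acc=0x1
Byte[11]=9D: continuation. acc=(acc<<6)|0x1D=0x5D
Byte[12]=A5: continuation. acc=(acc<<6)|0x25=0x1765
Completed: cp=U+1765 (starts at byte 10)

Answer: U+6827 U+4175 U+0061 U+0056 U+0252 U+1765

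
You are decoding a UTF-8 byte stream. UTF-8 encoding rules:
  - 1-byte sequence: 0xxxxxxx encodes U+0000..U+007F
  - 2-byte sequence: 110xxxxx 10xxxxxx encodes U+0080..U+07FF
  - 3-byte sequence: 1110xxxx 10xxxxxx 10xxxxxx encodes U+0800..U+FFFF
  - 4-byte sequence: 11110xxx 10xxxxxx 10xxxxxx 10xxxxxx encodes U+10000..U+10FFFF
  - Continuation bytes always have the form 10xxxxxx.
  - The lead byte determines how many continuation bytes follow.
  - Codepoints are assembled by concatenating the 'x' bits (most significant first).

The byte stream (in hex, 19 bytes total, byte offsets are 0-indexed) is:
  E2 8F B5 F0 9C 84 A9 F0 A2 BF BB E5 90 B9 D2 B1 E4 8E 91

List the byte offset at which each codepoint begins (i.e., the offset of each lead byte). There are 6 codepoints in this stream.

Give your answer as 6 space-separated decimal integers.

Byte[0]=E2: 3-byte lead, need 2 cont bytes. acc=0x2
Byte[1]=8F: continuation. acc=(acc<<6)|0x0F=0x8F
Byte[2]=B5: continuation. acc=(acc<<6)|0x35=0x23F5
Completed: cp=U+23F5 (starts at byte 0)
Byte[3]=F0: 4-byte lead, need 3 cont bytes. acc=0x0
Byte[4]=9C: continuation. acc=(acc<<6)|0x1C=0x1C
Byte[5]=84: continuation. acc=(acc<<6)|0x04=0x704
Byte[6]=A9: continuation. acc=(acc<<6)|0x29=0x1C129
Completed: cp=U+1C129 (starts at byte 3)
Byte[7]=F0: 4-byte lead, need 3 cont bytes. acc=0x0
Byte[8]=A2: continuation. acc=(acc<<6)|0x22=0x22
Byte[9]=BF: continuation. acc=(acc<<6)|0x3F=0x8BF
Byte[10]=BB: continuation. acc=(acc<<6)|0x3B=0x22FFB
Completed: cp=U+22FFB (starts at byte 7)
Byte[11]=E5: 3-byte lead, need 2 cont bytes. acc=0x5
Byte[12]=90: continuation. acc=(acc<<6)|0x10=0x150
Byte[13]=B9: continuation. acc=(acc<<6)|0x39=0x5439
Completed: cp=U+5439 (starts at byte 11)
Byte[14]=D2: 2-byte lead, need 1 cont bytes. acc=0x12
Byte[15]=B1: continuation. acc=(acc<<6)|0x31=0x4B1
Completed: cp=U+04B1 (starts at byte 14)
Byte[16]=E4: 3-byte lead, need 2 cont bytes. acc=0x4
Byte[17]=8E: continuation. acc=(acc<<6)|0x0E=0x10E
Byte[18]=91: continuation. acc=(acc<<6)|0x11=0x4391
Completed: cp=U+4391 (starts at byte 16)

Answer: 0 3 7 11 14 16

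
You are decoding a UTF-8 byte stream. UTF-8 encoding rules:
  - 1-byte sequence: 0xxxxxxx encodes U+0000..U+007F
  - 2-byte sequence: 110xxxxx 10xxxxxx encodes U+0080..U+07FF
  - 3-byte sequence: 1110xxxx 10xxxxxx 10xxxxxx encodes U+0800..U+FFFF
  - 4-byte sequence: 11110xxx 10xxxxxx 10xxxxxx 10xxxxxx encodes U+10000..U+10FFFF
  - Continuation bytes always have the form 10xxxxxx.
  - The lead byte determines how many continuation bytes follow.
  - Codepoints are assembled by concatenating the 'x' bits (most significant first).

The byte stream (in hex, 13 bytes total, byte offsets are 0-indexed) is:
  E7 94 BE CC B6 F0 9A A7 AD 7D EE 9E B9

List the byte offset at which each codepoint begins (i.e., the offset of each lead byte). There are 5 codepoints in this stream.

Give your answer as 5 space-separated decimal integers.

Byte[0]=E7: 3-byte lead, need 2 cont bytes. acc=0x7
Byte[1]=94: continuation. acc=(acc<<6)|0x14=0x1D4
Byte[2]=BE: continuation. acc=(acc<<6)|0x3E=0x753E
Completed: cp=U+753E (starts at byte 0)
Byte[3]=CC: 2-byte lead, need 1 cont bytes. acc=0xC
Byte[4]=B6: continuation. acc=(acc<<6)|0x36=0x336
Completed: cp=U+0336 (starts at byte 3)
Byte[5]=F0: 4-byte lead, need 3 cont bytes. acc=0x0
Byte[6]=9A: continuation. acc=(acc<<6)|0x1A=0x1A
Byte[7]=A7: continuation. acc=(acc<<6)|0x27=0x6A7
Byte[8]=AD: continuation. acc=(acc<<6)|0x2D=0x1A9ED
Completed: cp=U+1A9ED (starts at byte 5)
Byte[9]=7D: 1-byte ASCII. cp=U+007D
Byte[10]=EE: 3-byte lead, need 2 cont bytes. acc=0xE
Byte[11]=9E: continuation. acc=(acc<<6)|0x1E=0x39E
Byte[12]=B9: continuation. acc=(acc<<6)|0x39=0xE7B9
Completed: cp=U+E7B9 (starts at byte 10)

Answer: 0 3 5 9 10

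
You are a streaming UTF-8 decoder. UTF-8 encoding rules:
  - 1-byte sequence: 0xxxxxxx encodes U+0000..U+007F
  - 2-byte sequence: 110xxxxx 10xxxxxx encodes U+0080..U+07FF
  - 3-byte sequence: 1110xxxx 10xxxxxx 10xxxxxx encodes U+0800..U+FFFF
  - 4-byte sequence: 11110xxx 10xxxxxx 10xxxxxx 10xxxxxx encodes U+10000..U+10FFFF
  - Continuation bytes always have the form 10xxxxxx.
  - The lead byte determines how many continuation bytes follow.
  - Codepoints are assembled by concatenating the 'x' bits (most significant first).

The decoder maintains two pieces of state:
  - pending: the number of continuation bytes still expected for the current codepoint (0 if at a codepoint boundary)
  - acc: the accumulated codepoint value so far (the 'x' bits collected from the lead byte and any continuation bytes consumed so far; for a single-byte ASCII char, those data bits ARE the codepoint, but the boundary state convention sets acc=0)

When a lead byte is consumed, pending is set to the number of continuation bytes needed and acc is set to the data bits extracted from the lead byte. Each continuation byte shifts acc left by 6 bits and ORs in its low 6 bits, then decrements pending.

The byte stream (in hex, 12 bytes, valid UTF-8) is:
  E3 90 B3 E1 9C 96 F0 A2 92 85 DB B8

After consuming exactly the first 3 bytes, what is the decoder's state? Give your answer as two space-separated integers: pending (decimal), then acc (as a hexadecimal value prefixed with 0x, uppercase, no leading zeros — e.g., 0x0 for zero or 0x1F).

Answer: 0 0x3433

Derivation:
Byte[0]=E3: 3-byte lead. pending=2, acc=0x3
Byte[1]=90: continuation. acc=(acc<<6)|0x10=0xD0, pending=1
Byte[2]=B3: continuation. acc=(acc<<6)|0x33=0x3433, pending=0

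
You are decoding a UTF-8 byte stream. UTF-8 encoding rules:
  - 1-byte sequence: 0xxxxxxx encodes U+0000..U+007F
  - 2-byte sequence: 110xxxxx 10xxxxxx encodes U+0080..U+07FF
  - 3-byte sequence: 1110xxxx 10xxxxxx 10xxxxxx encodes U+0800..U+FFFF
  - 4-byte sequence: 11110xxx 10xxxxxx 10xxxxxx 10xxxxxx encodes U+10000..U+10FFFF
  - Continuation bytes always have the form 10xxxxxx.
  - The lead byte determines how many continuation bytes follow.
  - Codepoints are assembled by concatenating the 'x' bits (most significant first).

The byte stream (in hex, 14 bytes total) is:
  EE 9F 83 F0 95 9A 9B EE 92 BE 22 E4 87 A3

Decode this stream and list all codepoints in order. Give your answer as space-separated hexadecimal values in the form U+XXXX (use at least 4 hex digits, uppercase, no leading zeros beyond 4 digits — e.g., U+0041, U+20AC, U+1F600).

Answer: U+E7C3 U+1569B U+E4BE U+0022 U+41E3

Derivation:
Byte[0]=EE: 3-byte lead, need 2 cont bytes. acc=0xE
Byte[1]=9F: continuation. acc=(acc<<6)|0x1F=0x39F
Byte[2]=83: continuation. acc=(acc<<6)|0x03=0xE7C3
Completed: cp=U+E7C3 (starts at byte 0)
Byte[3]=F0: 4-byte lead, need 3 cont bytes. acc=0x0
Byte[4]=95: continuation. acc=(acc<<6)|0x15=0x15
Byte[5]=9A: continuation. acc=(acc<<6)|0x1A=0x55A
Byte[6]=9B: continuation. acc=(acc<<6)|0x1B=0x1569B
Completed: cp=U+1569B (starts at byte 3)
Byte[7]=EE: 3-byte lead, need 2 cont bytes. acc=0xE
Byte[8]=92: continuation. acc=(acc<<6)|0x12=0x392
Byte[9]=BE: continuation. acc=(acc<<6)|0x3E=0xE4BE
Completed: cp=U+E4BE (starts at byte 7)
Byte[10]=22: 1-byte ASCII. cp=U+0022
Byte[11]=E4: 3-byte lead, need 2 cont bytes. acc=0x4
Byte[12]=87: continuation. acc=(acc<<6)|0x07=0x107
Byte[13]=A3: continuation. acc=(acc<<6)|0x23=0x41E3
Completed: cp=U+41E3 (starts at byte 11)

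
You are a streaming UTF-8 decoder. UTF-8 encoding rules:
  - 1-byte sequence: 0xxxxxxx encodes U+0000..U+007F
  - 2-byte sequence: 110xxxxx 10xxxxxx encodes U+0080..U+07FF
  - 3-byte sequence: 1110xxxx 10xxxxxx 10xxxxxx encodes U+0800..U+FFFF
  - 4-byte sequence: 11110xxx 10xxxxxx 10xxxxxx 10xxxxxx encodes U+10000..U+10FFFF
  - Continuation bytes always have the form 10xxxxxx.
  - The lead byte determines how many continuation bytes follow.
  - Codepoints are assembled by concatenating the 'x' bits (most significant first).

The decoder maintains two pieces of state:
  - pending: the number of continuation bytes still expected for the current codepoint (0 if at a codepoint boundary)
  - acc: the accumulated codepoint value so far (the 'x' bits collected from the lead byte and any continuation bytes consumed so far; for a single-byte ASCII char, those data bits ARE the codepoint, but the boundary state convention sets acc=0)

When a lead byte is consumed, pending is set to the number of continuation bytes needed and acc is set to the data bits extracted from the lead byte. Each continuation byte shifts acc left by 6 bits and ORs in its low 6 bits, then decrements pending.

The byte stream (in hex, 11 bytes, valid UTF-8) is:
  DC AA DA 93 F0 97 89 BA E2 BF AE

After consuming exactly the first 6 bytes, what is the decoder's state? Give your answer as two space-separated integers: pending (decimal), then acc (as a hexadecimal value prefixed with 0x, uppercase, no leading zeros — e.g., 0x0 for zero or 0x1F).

Answer: 2 0x17

Derivation:
Byte[0]=DC: 2-byte lead. pending=1, acc=0x1C
Byte[1]=AA: continuation. acc=(acc<<6)|0x2A=0x72A, pending=0
Byte[2]=DA: 2-byte lead. pending=1, acc=0x1A
Byte[3]=93: continuation. acc=(acc<<6)|0x13=0x693, pending=0
Byte[4]=F0: 4-byte lead. pending=3, acc=0x0
Byte[5]=97: continuation. acc=(acc<<6)|0x17=0x17, pending=2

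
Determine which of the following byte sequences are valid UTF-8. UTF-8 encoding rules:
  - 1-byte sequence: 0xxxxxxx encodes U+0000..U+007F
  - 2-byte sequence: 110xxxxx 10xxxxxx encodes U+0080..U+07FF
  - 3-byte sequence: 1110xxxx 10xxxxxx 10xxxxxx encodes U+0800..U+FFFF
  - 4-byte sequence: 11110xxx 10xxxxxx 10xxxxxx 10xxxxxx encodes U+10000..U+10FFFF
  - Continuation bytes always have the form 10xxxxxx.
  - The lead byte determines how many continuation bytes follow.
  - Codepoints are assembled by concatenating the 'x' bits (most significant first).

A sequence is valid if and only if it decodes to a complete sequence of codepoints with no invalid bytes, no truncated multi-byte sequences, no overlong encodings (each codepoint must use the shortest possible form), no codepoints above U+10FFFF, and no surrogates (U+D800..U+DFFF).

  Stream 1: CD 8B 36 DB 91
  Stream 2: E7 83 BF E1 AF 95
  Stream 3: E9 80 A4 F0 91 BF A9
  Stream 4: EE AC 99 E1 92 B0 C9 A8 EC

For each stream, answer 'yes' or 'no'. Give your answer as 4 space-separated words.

Stream 1: decodes cleanly. VALID
Stream 2: decodes cleanly. VALID
Stream 3: decodes cleanly. VALID
Stream 4: error at byte offset 9. INVALID

Answer: yes yes yes no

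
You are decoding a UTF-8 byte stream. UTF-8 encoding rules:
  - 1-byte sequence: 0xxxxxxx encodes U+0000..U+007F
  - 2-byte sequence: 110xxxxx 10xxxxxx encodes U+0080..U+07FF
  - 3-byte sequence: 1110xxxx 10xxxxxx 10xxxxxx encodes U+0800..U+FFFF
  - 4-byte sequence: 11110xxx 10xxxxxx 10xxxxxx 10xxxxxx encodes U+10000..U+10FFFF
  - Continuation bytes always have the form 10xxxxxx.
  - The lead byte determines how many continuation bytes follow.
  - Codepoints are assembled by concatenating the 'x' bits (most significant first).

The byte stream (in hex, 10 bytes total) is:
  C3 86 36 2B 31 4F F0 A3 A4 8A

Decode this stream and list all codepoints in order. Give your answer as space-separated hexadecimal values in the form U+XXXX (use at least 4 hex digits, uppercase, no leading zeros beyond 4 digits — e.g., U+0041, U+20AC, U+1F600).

Byte[0]=C3: 2-byte lead, need 1 cont bytes. acc=0x3
Byte[1]=86: continuation. acc=(acc<<6)|0x06=0xC6
Completed: cp=U+00C6 (starts at byte 0)
Byte[2]=36: 1-byte ASCII. cp=U+0036
Byte[3]=2B: 1-byte ASCII. cp=U+002B
Byte[4]=31: 1-byte ASCII. cp=U+0031
Byte[5]=4F: 1-byte ASCII. cp=U+004F
Byte[6]=F0: 4-byte lead, need 3 cont bytes. acc=0x0
Byte[7]=A3: continuation. acc=(acc<<6)|0x23=0x23
Byte[8]=A4: continuation. acc=(acc<<6)|0x24=0x8E4
Byte[9]=8A: continuation. acc=(acc<<6)|0x0A=0x2390A
Completed: cp=U+2390A (starts at byte 6)

Answer: U+00C6 U+0036 U+002B U+0031 U+004F U+2390A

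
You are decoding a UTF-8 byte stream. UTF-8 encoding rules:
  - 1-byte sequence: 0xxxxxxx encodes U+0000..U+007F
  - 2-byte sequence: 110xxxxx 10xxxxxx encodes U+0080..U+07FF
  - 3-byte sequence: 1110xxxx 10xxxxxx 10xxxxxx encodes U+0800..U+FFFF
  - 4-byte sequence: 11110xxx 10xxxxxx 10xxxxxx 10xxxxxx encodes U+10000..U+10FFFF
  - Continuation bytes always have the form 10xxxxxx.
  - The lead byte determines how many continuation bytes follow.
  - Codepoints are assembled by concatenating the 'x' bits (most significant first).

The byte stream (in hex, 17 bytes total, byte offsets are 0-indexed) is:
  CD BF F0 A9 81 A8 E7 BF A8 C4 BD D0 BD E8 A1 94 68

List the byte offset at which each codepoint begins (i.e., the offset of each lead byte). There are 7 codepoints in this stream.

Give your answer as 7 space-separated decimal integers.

Answer: 0 2 6 9 11 13 16

Derivation:
Byte[0]=CD: 2-byte lead, need 1 cont bytes. acc=0xD
Byte[1]=BF: continuation. acc=(acc<<6)|0x3F=0x37F
Completed: cp=U+037F (starts at byte 0)
Byte[2]=F0: 4-byte lead, need 3 cont bytes. acc=0x0
Byte[3]=A9: continuation. acc=(acc<<6)|0x29=0x29
Byte[4]=81: continuation. acc=(acc<<6)|0x01=0xA41
Byte[5]=A8: continuation. acc=(acc<<6)|0x28=0x29068
Completed: cp=U+29068 (starts at byte 2)
Byte[6]=E7: 3-byte lead, need 2 cont bytes. acc=0x7
Byte[7]=BF: continuation. acc=(acc<<6)|0x3F=0x1FF
Byte[8]=A8: continuation. acc=(acc<<6)|0x28=0x7FE8
Completed: cp=U+7FE8 (starts at byte 6)
Byte[9]=C4: 2-byte lead, need 1 cont bytes. acc=0x4
Byte[10]=BD: continuation. acc=(acc<<6)|0x3D=0x13D
Completed: cp=U+013D (starts at byte 9)
Byte[11]=D0: 2-byte lead, need 1 cont bytes. acc=0x10
Byte[12]=BD: continuation. acc=(acc<<6)|0x3D=0x43D
Completed: cp=U+043D (starts at byte 11)
Byte[13]=E8: 3-byte lead, need 2 cont bytes. acc=0x8
Byte[14]=A1: continuation. acc=(acc<<6)|0x21=0x221
Byte[15]=94: continuation. acc=(acc<<6)|0x14=0x8854
Completed: cp=U+8854 (starts at byte 13)
Byte[16]=68: 1-byte ASCII. cp=U+0068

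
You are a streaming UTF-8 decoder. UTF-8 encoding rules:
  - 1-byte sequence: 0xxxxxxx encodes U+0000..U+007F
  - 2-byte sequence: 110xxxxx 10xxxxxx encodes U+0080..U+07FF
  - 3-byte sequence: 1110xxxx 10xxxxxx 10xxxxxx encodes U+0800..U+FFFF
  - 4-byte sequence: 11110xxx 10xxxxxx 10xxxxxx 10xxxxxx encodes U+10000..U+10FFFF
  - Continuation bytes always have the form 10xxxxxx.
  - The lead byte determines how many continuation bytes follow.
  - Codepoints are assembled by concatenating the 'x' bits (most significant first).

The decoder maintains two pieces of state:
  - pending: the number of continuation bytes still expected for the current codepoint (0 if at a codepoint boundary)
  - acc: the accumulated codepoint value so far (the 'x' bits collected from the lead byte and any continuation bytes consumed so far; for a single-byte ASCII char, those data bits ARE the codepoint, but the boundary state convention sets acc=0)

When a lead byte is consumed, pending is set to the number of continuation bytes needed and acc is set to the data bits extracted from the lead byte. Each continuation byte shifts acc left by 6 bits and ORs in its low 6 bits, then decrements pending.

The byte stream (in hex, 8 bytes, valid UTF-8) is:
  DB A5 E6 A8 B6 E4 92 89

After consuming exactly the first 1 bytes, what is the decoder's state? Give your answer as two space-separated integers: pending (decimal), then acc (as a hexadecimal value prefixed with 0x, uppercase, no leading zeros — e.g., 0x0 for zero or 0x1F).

Byte[0]=DB: 2-byte lead. pending=1, acc=0x1B

Answer: 1 0x1B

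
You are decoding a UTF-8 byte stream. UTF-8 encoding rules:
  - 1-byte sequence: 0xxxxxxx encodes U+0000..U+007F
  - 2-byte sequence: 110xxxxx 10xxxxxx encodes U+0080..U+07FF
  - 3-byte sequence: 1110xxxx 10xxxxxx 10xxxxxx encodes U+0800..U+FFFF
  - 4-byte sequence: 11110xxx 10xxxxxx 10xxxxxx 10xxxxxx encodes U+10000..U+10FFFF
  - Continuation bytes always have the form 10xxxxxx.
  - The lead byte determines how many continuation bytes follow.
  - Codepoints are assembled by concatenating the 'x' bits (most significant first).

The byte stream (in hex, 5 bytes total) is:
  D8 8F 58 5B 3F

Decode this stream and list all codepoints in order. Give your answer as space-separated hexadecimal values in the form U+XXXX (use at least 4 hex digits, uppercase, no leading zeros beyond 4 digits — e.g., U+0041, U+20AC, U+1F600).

Answer: U+060F U+0058 U+005B U+003F

Derivation:
Byte[0]=D8: 2-byte lead, need 1 cont bytes. acc=0x18
Byte[1]=8F: continuation. acc=(acc<<6)|0x0F=0x60F
Completed: cp=U+060F (starts at byte 0)
Byte[2]=58: 1-byte ASCII. cp=U+0058
Byte[3]=5B: 1-byte ASCII. cp=U+005B
Byte[4]=3F: 1-byte ASCII. cp=U+003F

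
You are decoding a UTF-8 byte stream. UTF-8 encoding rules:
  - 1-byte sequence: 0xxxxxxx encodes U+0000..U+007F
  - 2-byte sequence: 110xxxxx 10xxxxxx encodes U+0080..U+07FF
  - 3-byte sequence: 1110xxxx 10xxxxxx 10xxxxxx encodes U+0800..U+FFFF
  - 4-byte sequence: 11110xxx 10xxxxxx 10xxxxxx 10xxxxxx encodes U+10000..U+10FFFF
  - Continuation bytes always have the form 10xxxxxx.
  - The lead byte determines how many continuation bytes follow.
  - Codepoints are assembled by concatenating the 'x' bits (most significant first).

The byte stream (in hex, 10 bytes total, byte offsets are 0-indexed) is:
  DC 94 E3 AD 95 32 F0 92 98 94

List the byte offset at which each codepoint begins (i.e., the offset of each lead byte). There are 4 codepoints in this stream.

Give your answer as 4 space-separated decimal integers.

Answer: 0 2 5 6

Derivation:
Byte[0]=DC: 2-byte lead, need 1 cont bytes. acc=0x1C
Byte[1]=94: continuation. acc=(acc<<6)|0x14=0x714
Completed: cp=U+0714 (starts at byte 0)
Byte[2]=E3: 3-byte lead, need 2 cont bytes. acc=0x3
Byte[3]=AD: continuation. acc=(acc<<6)|0x2D=0xED
Byte[4]=95: continuation. acc=(acc<<6)|0x15=0x3B55
Completed: cp=U+3B55 (starts at byte 2)
Byte[5]=32: 1-byte ASCII. cp=U+0032
Byte[6]=F0: 4-byte lead, need 3 cont bytes. acc=0x0
Byte[7]=92: continuation. acc=(acc<<6)|0x12=0x12
Byte[8]=98: continuation. acc=(acc<<6)|0x18=0x498
Byte[9]=94: continuation. acc=(acc<<6)|0x14=0x12614
Completed: cp=U+12614 (starts at byte 6)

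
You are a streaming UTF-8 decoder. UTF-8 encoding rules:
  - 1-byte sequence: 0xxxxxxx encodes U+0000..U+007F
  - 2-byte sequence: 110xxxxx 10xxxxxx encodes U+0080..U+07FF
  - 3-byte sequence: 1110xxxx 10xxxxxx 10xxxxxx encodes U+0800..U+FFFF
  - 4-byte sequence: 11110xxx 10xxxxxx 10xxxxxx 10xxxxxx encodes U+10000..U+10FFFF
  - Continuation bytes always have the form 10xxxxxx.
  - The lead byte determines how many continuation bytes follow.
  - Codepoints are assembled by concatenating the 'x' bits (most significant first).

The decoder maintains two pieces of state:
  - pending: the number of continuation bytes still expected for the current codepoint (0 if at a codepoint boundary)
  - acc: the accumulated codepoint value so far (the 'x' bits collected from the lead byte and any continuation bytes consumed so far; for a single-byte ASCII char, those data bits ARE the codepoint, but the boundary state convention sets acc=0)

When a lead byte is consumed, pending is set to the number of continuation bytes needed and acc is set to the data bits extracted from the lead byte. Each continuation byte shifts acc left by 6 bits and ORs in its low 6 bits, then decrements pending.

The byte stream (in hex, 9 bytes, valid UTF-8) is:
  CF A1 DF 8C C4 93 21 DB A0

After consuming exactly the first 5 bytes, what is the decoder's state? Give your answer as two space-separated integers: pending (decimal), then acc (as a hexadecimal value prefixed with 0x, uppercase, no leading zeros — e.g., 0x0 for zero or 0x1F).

Answer: 1 0x4

Derivation:
Byte[0]=CF: 2-byte lead. pending=1, acc=0xF
Byte[1]=A1: continuation. acc=(acc<<6)|0x21=0x3E1, pending=0
Byte[2]=DF: 2-byte lead. pending=1, acc=0x1F
Byte[3]=8C: continuation. acc=(acc<<6)|0x0C=0x7CC, pending=0
Byte[4]=C4: 2-byte lead. pending=1, acc=0x4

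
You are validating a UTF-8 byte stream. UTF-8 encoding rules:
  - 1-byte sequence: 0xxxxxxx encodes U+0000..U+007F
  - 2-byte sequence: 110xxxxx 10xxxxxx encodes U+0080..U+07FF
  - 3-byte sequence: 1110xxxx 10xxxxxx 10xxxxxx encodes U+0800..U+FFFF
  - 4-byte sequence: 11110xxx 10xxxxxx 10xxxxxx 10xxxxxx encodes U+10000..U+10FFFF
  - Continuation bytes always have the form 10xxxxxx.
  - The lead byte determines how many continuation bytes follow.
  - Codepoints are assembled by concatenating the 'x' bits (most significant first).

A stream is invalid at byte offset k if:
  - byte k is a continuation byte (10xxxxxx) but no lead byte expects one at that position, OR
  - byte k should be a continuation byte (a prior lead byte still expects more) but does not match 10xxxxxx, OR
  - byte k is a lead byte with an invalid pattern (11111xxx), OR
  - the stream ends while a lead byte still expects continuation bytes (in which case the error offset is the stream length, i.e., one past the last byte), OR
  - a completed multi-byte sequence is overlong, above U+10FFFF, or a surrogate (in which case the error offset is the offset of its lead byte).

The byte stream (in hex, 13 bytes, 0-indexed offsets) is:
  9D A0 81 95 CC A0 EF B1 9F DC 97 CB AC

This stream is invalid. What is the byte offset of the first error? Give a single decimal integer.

Byte[0]=9D: INVALID lead byte (not 0xxx/110x/1110/11110)

Answer: 0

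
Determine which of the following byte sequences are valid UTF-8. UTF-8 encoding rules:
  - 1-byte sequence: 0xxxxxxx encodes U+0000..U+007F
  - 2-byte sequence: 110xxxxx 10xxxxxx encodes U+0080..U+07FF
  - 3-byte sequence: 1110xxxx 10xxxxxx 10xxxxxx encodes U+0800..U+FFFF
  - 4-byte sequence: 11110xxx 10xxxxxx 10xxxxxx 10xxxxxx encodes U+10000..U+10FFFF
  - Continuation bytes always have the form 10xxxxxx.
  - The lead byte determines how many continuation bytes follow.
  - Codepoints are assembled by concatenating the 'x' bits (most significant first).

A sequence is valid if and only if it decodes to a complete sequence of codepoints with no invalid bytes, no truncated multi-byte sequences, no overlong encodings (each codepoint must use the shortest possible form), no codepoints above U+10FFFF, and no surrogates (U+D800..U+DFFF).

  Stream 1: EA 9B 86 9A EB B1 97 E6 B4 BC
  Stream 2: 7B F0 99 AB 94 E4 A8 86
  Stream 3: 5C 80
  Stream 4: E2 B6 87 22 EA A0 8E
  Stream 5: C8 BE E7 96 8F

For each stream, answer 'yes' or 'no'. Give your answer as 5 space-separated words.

Stream 1: error at byte offset 3. INVALID
Stream 2: decodes cleanly. VALID
Stream 3: error at byte offset 1. INVALID
Stream 4: decodes cleanly. VALID
Stream 5: decodes cleanly. VALID

Answer: no yes no yes yes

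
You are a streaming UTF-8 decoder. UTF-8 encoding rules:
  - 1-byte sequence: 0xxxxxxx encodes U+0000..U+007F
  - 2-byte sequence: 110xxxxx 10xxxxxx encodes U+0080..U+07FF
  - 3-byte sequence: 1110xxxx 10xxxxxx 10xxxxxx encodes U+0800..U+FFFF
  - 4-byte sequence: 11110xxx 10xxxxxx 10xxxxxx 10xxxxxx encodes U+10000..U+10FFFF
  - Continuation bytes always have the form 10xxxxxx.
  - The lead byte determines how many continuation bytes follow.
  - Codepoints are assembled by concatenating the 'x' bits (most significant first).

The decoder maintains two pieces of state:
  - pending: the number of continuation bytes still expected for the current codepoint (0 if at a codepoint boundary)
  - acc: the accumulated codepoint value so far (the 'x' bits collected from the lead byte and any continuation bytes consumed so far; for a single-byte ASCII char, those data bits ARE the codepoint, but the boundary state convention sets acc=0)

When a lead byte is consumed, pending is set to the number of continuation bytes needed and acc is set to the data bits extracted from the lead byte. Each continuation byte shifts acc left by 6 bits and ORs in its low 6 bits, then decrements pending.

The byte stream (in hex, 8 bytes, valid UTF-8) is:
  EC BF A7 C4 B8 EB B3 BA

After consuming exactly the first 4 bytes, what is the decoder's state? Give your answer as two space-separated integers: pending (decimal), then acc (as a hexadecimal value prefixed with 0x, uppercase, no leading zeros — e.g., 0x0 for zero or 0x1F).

Answer: 1 0x4

Derivation:
Byte[0]=EC: 3-byte lead. pending=2, acc=0xC
Byte[1]=BF: continuation. acc=(acc<<6)|0x3F=0x33F, pending=1
Byte[2]=A7: continuation. acc=(acc<<6)|0x27=0xCFE7, pending=0
Byte[3]=C4: 2-byte lead. pending=1, acc=0x4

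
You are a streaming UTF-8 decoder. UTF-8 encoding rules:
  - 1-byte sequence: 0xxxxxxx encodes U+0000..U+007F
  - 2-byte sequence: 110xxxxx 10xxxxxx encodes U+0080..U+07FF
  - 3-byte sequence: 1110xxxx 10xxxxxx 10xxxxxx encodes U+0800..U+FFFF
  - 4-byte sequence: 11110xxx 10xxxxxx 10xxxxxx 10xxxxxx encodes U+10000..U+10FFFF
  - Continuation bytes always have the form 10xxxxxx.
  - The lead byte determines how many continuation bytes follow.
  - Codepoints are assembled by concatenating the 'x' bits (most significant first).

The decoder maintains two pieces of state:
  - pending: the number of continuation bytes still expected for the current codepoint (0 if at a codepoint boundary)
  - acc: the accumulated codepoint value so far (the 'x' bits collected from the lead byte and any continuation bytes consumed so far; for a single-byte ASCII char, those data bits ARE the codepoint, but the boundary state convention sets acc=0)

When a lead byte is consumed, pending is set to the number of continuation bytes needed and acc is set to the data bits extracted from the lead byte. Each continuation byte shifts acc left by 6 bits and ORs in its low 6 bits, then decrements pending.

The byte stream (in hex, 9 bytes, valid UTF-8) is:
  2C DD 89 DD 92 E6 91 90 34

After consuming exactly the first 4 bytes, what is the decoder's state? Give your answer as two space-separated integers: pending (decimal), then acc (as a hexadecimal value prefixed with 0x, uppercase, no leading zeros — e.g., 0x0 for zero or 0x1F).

Byte[0]=2C: 1-byte. pending=0, acc=0x0
Byte[1]=DD: 2-byte lead. pending=1, acc=0x1D
Byte[2]=89: continuation. acc=(acc<<6)|0x09=0x749, pending=0
Byte[3]=DD: 2-byte lead. pending=1, acc=0x1D

Answer: 1 0x1D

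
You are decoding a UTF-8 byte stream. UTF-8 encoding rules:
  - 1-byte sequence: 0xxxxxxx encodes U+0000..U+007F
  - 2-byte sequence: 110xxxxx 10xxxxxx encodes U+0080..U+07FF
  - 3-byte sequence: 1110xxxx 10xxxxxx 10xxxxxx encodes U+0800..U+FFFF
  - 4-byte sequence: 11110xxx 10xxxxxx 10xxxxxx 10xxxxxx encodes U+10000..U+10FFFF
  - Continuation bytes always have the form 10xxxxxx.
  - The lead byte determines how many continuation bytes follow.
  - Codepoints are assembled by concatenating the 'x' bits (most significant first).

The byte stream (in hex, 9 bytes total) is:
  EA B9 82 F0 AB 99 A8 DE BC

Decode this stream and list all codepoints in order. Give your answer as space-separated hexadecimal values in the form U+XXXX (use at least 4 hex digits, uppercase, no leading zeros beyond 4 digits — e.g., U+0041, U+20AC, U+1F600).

Answer: U+AE42 U+2B668 U+07BC

Derivation:
Byte[0]=EA: 3-byte lead, need 2 cont bytes. acc=0xA
Byte[1]=B9: continuation. acc=(acc<<6)|0x39=0x2B9
Byte[2]=82: continuation. acc=(acc<<6)|0x02=0xAE42
Completed: cp=U+AE42 (starts at byte 0)
Byte[3]=F0: 4-byte lead, need 3 cont bytes. acc=0x0
Byte[4]=AB: continuation. acc=(acc<<6)|0x2B=0x2B
Byte[5]=99: continuation. acc=(acc<<6)|0x19=0xAD9
Byte[6]=A8: continuation. acc=(acc<<6)|0x28=0x2B668
Completed: cp=U+2B668 (starts at byte 3)
Byte[7]=DE: 2-byte lead, need 1 cont bytes. acc=0x1E
Byte[8]=BC: continuation. acc=(acc<<6)|0x3C=0x7BC
Completed: cp=U+07BC (starts at byte 7)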